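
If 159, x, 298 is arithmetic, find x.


AM = (159 + 298)/2 = 457/2 = 228.5

AM = 228.5


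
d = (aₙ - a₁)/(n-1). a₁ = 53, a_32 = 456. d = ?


d = (aₙ - a₁)/(n-1)
= (456 - 53)/(32-1)
= 403/31 = 13

d = 13


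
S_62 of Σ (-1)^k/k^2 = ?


S = -1 + 1/4 - 1/9 + 1/16 - 1/25 + 1/36 - 1/49 + 1/64 ± ...
= -0.8223
(Full series converges to -π²/12 ≈ -0.8225)

S_62 = -0.8223


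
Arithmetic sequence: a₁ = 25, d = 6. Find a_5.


aₙ = a₁ + (n-1)d
= 25 + (5-1)×6
= 25 + 24
= 49

a_5 = 49


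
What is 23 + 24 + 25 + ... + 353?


Σₖ₌23^353 k = Σₖ₌₁^353 k − Σₖ₌₁^22 k
= 353·354/2 − 22·23/2
= 62481 − 253 = 62228

Σk = 62228


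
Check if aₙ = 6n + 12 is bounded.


aₙ = 6n + 12 → as n→∞, aₙ→∞
No finite upper bound exists
The sequence is UNBOUNDED

Unbounded (aₙ → ∞ as n → ∞)


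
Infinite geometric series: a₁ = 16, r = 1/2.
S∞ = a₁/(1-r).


S∞ = a₁/(1-r) = 16/(1 - 1/2)
= 16/(1/2)
= 32

S∞ = 32


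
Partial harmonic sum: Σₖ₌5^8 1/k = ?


Σₖ₌5^8 1/k = 1/5 + 1/6 + 1/7 + 1/8
= 533/840
≈ 0.6345

Sum = 533/840 ≈ 0.6345


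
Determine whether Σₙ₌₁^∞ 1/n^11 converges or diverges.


p-series test: Σ c/n^p converges if p > 1, diverges if p ≤ 1 (constant c > 0 doesn't affect convergence).
p = 11
11 > 1 → CONVERGES

Converges (p = 11 > 1)


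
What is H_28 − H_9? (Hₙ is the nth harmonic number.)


Σₖ₌10^28 1/k = 1/10 + 1/11 + 1/12 + ... + 1/28
= 88200436013/80313433200
≈ 1.0982

Sum = 88200436013/80313433200 ≈ 1.0982


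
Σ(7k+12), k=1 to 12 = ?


Σ(7k+12) = 7·Σk + 12·n
= 7·78 + 12·12
= 546 + 144 = 690

Σ = 690


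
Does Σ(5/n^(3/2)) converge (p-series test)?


p-series test: Σ c/n^p converges if p > 1, diverges if p ≤ 1 (constant c > 0 doesn't affect convergence).
p = 3/2
3/2 > 1 → CONVERGES

Converges (p = 3/2 > 1)


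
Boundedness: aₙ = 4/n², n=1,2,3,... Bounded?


a₁ = 4, a₂ = 4/4, a₃ = 4/9, ...
0 < aₙ ≤ 4 for all n ≥ 1
The sequence IS bounded

Bounded (0 < aₙ ≤ 4)


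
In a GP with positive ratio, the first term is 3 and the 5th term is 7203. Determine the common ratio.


r^(n-1) = aₙ/a₁
r^4 = 7203/3 = 2401
r = 2401^(1/4)
= ±7; taking r > 0 gives r = 7

r = 7


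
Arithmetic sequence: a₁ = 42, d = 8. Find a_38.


aₙ = a₁ + (n-1)d
= 42 + (38-1)×8
= 42 + 296
= 338

a_38 = 338


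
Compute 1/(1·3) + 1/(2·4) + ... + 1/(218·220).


1/(k(k+2)) = (1/2)·(1/k - 1/(k+2)) (partial fractions)
Telescoping: Σ = (1/2)·(1 + 1/2 - 1/219 - 1/220) = 71831/96360

Sum = 71831/96360


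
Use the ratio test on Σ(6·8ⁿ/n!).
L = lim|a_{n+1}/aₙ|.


aₙ = 6·8^n/n!
a_{n+1}/aₙ = 8^(n+1)/(n+1)! × n!/8^n  (constant 6 cancels)
= 8/(n+1)
L = lim(n→∞) 8/(n+1) = 0
L < 1 → series CONVERGES

Converges (ratio test: L = 0 < 1)


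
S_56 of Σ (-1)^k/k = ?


S = -1 + 1/2 - 1/3 + 1/4 - 1/5 + 1/6 - 1/7 + 1/8 ± ...
= -0.6843
(Full series converges to -ln(2) ≈ -0.6931)

S_56 = -0.6843


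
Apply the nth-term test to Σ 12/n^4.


lim(n→∞) 12/n^4 = 0
lim aₙ = 0 → nth-term test is INCONCLUSIVE
(Need other tests; this is actually a convergent p-series with p=4 > 1)

Inconclusive (lim aₙ = 0; need another test)


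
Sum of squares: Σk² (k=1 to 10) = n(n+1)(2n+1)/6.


n = 10
n(n+1)(2n+1)/6 = 10×11×21/6
= 2310/6 = 385

Σk² = 385


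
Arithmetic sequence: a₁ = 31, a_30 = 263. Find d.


d = (aₙ - a₁)/(n-1)
= (263 - 31)/(30-1)
= 232/29 = 8

d = 8


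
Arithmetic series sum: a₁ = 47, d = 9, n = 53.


aₙ = 47 + (53-1)×9 = 515
Sₙ = n(a₁+aₙ)/2 = 53×(47+515)/2
= 53×562/2 = 14893

S_53 = 14893


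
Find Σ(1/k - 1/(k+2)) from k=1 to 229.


Telescoping with gap 2: two head and two tail terms survive.
= (1 + 1/2) - (1/230 + 1/231)
= 3/2 - 1/230 - 1/231 = 39617/26565

Sum = 39617/26565


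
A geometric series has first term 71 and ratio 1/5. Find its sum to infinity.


S∞ = a₁/(1-r) = 71/(1 - 1/5)
= 71/(4/5)
= 355/4

S∞ = 355/4


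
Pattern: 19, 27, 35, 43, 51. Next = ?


Pattern: arithmetic (d=8)
Terms: 19, 27, 35, 43, 51
Next term = 59

Next term = 59


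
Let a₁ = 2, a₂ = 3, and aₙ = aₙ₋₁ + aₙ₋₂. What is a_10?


Computing iteratively: 2, 3, 5, 8, 13, 21, 34, 55, 89, 144
a_10 = 144

a_10 = 144


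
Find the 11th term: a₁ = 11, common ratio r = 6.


aₙ = a₁·r^(n-1)
= 11×6^10
= 11×60466176
= 665127936

a_11 = 665127936


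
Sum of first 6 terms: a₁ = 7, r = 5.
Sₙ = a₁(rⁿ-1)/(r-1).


Sₙ = 7×(5^6 - 1)/(5 - 1)
= 7×(15625 - 1)/4
= 7×15624/4
= 27342

S_6 = 27342


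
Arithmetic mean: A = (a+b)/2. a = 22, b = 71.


AM = (22 + 71)/2 = 93/2 = 46.5

AM = 46.5


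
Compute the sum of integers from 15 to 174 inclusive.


Σₖ₌15^174 k = Σₖ₌₁^174 k − Σₖ₌₁^14 k
= 174·175/2 − 14·15/2
= 15225 − 105 = 15120

Σk = 15120


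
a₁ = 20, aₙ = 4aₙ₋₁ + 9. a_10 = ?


Computing step by step:
a_1 = 20
a_2 = 89
a_3 = 365
a_4 = 1469
a_5 = 5885
a_6 = 23549
a_7 = 94205
a_8 = 376829
a_9 = 1507325
a_10 = 6029309


a_10 = 6029309


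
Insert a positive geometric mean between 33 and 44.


GM = √(33×44) = √1452 = 38.1051

GM = 38.1051


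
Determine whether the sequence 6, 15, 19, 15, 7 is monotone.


Differences: 9, 4, -4, -8
Difference at position 1 is +9 (> 0) but position 3 is -4 (< 0) — sequence both rises and falls
→ NOT monotonic

Not monotonic


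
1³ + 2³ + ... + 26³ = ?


n(n+1)/2 = 26×27/2 = 351
Σk³ = 351² = 123201

Σk³ = 123201


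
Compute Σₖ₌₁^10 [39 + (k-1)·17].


aₙ = 39 + (10-1)×17 = 192
Sₙ = n(a₁+aₙ)/2 = 10×(39+192)/2
= 10×231/2 = 1155

S_10 = 1155


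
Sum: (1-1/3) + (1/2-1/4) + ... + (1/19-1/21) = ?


Telescoping with gap 2: two head and two tail terms survive.
= (1 + 1/2) - (1/20 + 1/21)
= 3/2 - 1/20 - 1/21 = 589/420

Sum = 589/420


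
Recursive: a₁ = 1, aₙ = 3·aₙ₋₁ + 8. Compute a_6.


Computing step by step:
a_1 = 1
a_2 = 11
a_3 = 41
a_4 = 131
a_5 = 401
a_6 = 1211


a_6 = 1211


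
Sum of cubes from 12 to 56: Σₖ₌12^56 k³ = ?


Σₖ₌12^56 k³ = [56·57/2]² − [11·12/2]²
= 2547216 − 4356 = 2542860

Σk³ = 2542860


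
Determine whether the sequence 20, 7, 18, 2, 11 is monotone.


Differences: -13, 11, -16, 9
Difference at position 2 is +11 (> 0) but position 1 is -13 (< 0) — sequence both rises and falls
→ NOT monotonic

Not monotonic


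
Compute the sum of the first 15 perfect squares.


n = 15
n(n+1)(2n+1)/6 = 15×16×31/6
= 7440/6 = 1240

Σk² = 1240


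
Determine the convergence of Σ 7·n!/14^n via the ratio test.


aₙ = 7·n!/14^n
a_{n+1}/aₙ = (n+1)!/14^(n+1) × 14^n/n!  (constant 7 cancels)
= (n+1)/14
L = lim(n→∞) (n+1)/14 = ∞
L > 1 → series DIVERGES

Diverges (ratio test: L = ∞ > 1)


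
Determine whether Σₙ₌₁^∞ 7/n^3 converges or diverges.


p-series test: Σ c/n^p converges if p > 1, diverges if p ≤ 1 (constant c > 0 doesn't affect convergence).
p = 3
3 > 1 → CONVERGES

Converges (p = 3 > 1)


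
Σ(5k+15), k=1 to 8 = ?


Σ(5k+15) = 5·Σk + 15·n
= 5·36 + 15·8
= 180 + 120 = 300

Σ = 300


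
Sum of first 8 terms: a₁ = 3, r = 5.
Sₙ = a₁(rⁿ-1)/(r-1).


Sₙ = 3×(5^8 - 1)/(5 - 1)
= 3×(390625 - 1)/4
= 3×390624/4
= 292968

S_8 = 292968


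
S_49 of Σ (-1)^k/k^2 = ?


S = -1 + 1/4 - 1/9 + 1/16 - 1/25 + 1/36 - 1/49 + 1/64 ± ...
= -0.8227
(Full series converges to -π²/12 ≈ -0.8225)

S_49 = -0.8227


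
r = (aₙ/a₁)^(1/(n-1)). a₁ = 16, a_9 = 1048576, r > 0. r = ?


r^(n-1) = aₙ/a₁
r^8 = 1048576/16 = 65536
r = 65536^(1/8)
= ±4; taking r > 0 gives r = 4

r = 4


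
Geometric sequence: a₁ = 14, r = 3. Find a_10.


aₙ = a₁·r^(n-1)
= 14×3^9
= 14×19683
= 275562

a_10 = 275562


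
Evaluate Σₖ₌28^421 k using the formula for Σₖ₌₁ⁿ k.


Σₖ₌28^421 k = Σₖ₌₁^421 k − Σₖ₌₁^27 k
= 421·422/2 − 27·28/2
= 88831 − 378 = 88453

Σk = 88453


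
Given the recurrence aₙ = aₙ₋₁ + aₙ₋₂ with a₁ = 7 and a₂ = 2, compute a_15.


Computing iteratively: 7, 2, 9, 11, 20, 31, 51, 82, 133, 215, 348, 563, ...
a_15 = 2385

a_15 = 2385


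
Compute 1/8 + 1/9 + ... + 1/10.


Σₖ₌8^10 1/k = 1/8 + 1/9 + 1/10
= 121/360
≈ 0.3361

Sum = 121/360 ≈ 0.3361


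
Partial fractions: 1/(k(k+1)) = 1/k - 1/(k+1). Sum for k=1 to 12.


1/(k(k+1)) = 1/k - 1/(k+1) (partial fractions)
Telescoping: Σ = 1 - 1/13 = 12/13

Sum = 12/13


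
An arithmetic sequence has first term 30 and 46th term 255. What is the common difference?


d = (aₙ - a₁)/(n-1)
= (255 - 30)/(46-1)
= 225/45 = 5

d = 5


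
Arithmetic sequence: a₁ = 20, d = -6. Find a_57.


aₙ = a₁ + (n-1)d
= 20 + (57-1)×-6
= 20 - 336
= -316

a_57 = -316


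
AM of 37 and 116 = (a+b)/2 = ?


AM = (37 + 116)/2 = 153/2 = 76.5

AM = 76.5


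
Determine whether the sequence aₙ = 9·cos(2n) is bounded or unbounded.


For all n, -1 ≤ cos(2n) ≤ 1, so -9 ≤ 9·cos(2n) ≤ 9
Lower bound: -9, Upper bound: 9
The sequence IS bounded

Bounded (-9 ≤ aₙ ≤ 9)


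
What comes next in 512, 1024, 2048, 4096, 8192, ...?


Pattern: powers of 2: 2ⁿ
Terms: 512, 1024, 2048, 4096, 8192
Next term = 16384

Next term = 16384


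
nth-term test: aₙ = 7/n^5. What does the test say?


lim(n→∞) 7/n^5 = 0
lim aₙ = 0 → nth-term test is INCONCLUSIVE
(Need other tests; this is actually a convergent p-series with p=5 > 1)

Inconclusive (lim aₙ = 0; need another test)


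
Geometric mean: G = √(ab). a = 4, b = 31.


GM = √(4×31) = √124 = 11.1355

GM = 11.1355


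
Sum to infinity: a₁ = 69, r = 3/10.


S∞ = a₁/(1-r) = 69/(1 - 3/10)
= 69/(7/10)
= 690/7

S∞ = 690/7


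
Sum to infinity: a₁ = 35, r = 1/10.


S∞ = a₁/(1-r) = 35/(1 - 1/10)
= 35/(9/10)
= 350/9

S∞ = 350/9


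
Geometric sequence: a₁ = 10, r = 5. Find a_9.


aₙ = a₁·r^(n-1)
= 10×5^8
= 10×390625
= 3906250

a_9 = 3906250


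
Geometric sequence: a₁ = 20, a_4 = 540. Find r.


r^(n-1) = aₙ/a₁
r^3 = 540/20 = 27
r = 27^(1/3)
= 3

r = 3


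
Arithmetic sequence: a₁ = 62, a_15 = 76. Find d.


d = (aₙ - a₁)/(n-1)
= (76 - 62)/(15-1)
= 14/14 = 1

d = 1


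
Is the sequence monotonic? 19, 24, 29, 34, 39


Differences: 5, 5, 5, 5
All differences > 0 → strictly INCREASING

Monotonically increasing


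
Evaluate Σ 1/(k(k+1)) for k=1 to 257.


1/(k(k+1)) = 1/k - 1/(k+1) (partial fractions)
Telescoping: Σ = 1 - 1/258 = 257/258

Sum = 257/258


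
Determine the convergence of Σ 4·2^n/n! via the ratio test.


aₙ = 4·2^n/n!
a_{n+1}/aₙ = 2^(n+1)/(n+1)! × n!/2^n  (constant 4 cancels)
= 2/(n+1)
L = lim(n→∞) 2/(n+1) = 0
L < 1 → series CONVERGES

Converges (ratio test: L = 0 < 1)


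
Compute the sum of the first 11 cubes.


n(n+1)/2 = 11×12/2 = 66
Σk³ = 66² = 4356

Σk³ = 4356


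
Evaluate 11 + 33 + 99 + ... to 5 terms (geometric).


Sₙ = 11×(3^5 - 1)/(3 - 1)
= 11×(243 - 1)/2
= 11×242/2
= 1331

S_5 = 1331


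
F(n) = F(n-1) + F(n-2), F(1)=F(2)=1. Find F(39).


Fibonacci sequence: 1, 1, 2, 3, 5, 8, 13, 21, 34, 55, 89, ...
F(39) = 63245986

F(39) = 63245986


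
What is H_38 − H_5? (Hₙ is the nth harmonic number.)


Σₖ₌6^38 1/k = 1/6 + 1/7 + 1/8 + ... + 1/38
= 944517924598993/485721041551200
≈ 1.9446

Sum = 944517924598993/485721041551200 ≈ 1.9446


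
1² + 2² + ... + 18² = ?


n = 18
n(n+1)(2n+1)/6 = 18×19×37/6
= 12654/6 = 2109

Σk² = 2109


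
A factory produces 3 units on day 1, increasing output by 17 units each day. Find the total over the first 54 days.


aₙ = 3 + (54-1)×17 = 904
Sₙ = n(a₁+aₙ)/2 = 54×(3+904)/2
= 54×907/2 = 24489

S_54 = 24489


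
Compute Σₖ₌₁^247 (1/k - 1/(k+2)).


Telescoping with gap 2: two head and two tail terms survive.
= (1 + 1/2) - (1/248 + 1/249)
= 3/2 - 1/248 - 1/249 = 92131/61752

Sum = 92131/61752


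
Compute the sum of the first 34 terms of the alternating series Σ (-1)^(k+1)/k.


S = 1 - 1/2 + 1/3 - 1/4 + 1/5 - 1/6 + 1/7 - 1/8 ± ...
= 0.6787
(Full series converges to +ln(2) ≈ +0.6931)

S_34 = 0.6787


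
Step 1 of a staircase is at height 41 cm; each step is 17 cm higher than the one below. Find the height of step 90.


aₙ = a₁ + (n-1)d
= 41 + (90-1)×17
= 41 + 1513
= 1554

a_90 = 1554


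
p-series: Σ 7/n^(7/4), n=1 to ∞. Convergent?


p-series test: Σ c/n^p converges if p > 1, diverges if p ≤ 1 (constant c > 0 doesn't affect convergence).
p = 7/4
7/4 > 1 → CONVERGES

Converges (p = 7/4 > 1)


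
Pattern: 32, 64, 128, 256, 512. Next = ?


Pattern: powers of 2: 2ⁿ
Terms: 32, 64, 128, 256, 512
Next term = 1024

Next term = 1024


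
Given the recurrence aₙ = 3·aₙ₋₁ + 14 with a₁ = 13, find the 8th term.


Computing step by step:
a_1 = 13
a_2 = 53
a_3 = 173
a_4 = 533
a_5 = 1613
a_6 = 4853
a_7 = 14573
a_8 = 43733


a_8 = 43733


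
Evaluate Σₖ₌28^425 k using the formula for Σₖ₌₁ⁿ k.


Σₖ₌28^425 k = Σₖ₌₁^425 k − Σₖ₌₁^27 k
= 425·426/2 − 27·28/2
= 90525 − 378 = 90147

Σk = 90147


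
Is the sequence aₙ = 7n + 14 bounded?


aₙ = 7n + 14 → as n→∞, aₙ→∞
No finite upper bound exists
The sequence is UNBOUNDED

Unbounded (aₙ → ∞ as n → ∞)


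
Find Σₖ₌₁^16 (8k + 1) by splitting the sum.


Σ(8k+1) = 8·Σk + 1·n
= 8·136 + 1·16
= 1088 + 16 = 1104

Σ = 1104


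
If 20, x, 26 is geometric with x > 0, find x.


GM = √(20×26) = √520 = 22.8035

GM = 22.8035


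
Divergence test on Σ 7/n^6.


lim(n→∞) 7/n^6 = 0
lim aₙ = 0 → nth-term test is INCONCLUSIVE
(Need other tests; this is actually a convergent p-series with p=6 > 1)

Inconclusive (lim aₙ = 0; need another test)


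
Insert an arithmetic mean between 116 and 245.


AM = (116 + 245)/2 = 361/2 = 180.5

AM = 180.5


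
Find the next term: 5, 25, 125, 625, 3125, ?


Pattern: geometric (r=5)
Terms: 5, 25, 125, 625, 3125
Next term = 15625

Next term = 15625


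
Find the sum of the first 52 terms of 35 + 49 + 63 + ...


aₙ = 35 + (52-1)×14 = 749
Sₙ = n(a₁+aₙ)/2 = 52×(35+749)/2
= 52×784/2 = 20384

S_52 = 20384


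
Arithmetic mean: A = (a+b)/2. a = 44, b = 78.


AM = (44 + 78)/2 = 122/2 = 61

AM = 61


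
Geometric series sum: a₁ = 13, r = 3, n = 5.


Sₙ = 13×(3^5 - 1)/(3 - 1)
= 13×(243 - 1)/2
= 13×242/2
= 1573

S_5 = 1573


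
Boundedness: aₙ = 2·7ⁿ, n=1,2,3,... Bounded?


aₙ = 2·7ⁿ → as n→∞, aₙ→∞ (since base 7 > 1)
No finite upper bound exists
The sequence is UNBOUNDED

Unbounded (aₙ → ∞ as n → ∞)


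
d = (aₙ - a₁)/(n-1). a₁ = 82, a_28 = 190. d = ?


d = (aₙ - a₁)/(n-1)
= (190 - 82)/(28-1)
= 108/27 = 4

d = 4


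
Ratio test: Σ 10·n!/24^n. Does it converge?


aₙ = 10·n!/24^n
a_{n+1}/aₙ = (n+1)!/24^(n+1) × 24^n/n!  (constant 10 cancels)
= (n+1)/24
L = lim(n→∞) (n+1)/24 = ∞
L > 1 → series DIVERGES

Diverges (ratio test: L = ∞ > 1)


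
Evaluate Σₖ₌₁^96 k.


n(n+1)/2 = 96×97/2 = 9312/2 = 4656

Σk = 4656


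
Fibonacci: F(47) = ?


Fibonacci sequence: 1, 1, 2, 3, 5, 8, 13, 21, 34, 55, 89, ...
F(47) = 2971215073

F(47) = 2971215073


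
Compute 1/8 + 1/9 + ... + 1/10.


Σₖ₌8^10 1/k = 1/8 + 1/9 + 1/10
= 121/360
≈ 0.3361

Sum = 121/360 ≈ 0.3361


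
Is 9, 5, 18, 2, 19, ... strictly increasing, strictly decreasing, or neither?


Differences: -4, 13, -16, 17
Difference at position 2 is +13 (> 0) but position 1 is -4 (< 0) — sequence both rises and falls
→ NOT monotonic

Not monotonic


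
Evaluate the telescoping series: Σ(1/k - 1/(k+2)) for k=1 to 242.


Telescoping with gap 2: two head and two tail terms survive.
= (1 + 1/2) - (1/243 + 1/244)
= 3/2 - 1/243 - 1/244 = 88451/59292

Sum = 88451/59292


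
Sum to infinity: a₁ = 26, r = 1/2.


S∞ = a₁/(1-r) = 26/(1 - 1/2)
= 26/(1/2)
= 52

S∞ = 52


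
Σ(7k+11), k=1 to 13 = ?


Σ(7k+11) = 7·Σk + 11·n
= 7·91 + 11·13
= 637 + 143 = 780

Σ = 780


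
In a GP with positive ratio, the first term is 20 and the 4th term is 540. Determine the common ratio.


r^(n-1) = aₙ/a₁
r^3 = 540/20 = 27
r = 27^(1/3)
= 3

r = 3


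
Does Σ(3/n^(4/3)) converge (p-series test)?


p-series test: Σ c/n^p converges if p > 1, diverges if p ≤ 1 (constant c > 0 doesn't affect convergence).
p = 4/3
4/3 > 1 → CONVERGES

Converges (p = 4/3 > 1)


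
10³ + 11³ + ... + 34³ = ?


Σₖ₌10^34 k³ = [34·35/2]² − [9·10/2]²
= 354025 − 2025 = 352000

Σk³ = 352000


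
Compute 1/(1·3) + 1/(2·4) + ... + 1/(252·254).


1/(k(k+2)) = (1/2)·(1/k - 1/(k+2)) (partial fractions)
Telescoping: Σ = (1/2)·(1 + 1/2 - 1/253 - 1/254) = 47943/64262

Sum = 47943/64262


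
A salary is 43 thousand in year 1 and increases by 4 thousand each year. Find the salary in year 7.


aₙ = a₁ + (n-1)d
= 43 + (7-1)×4
= 43 + 24
= 67

a_7 = 67


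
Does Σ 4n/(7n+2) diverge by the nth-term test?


lim(n→∞) 4n/(7n+2) = 4/7 = 4/7  (divide numerator and denominator by n)
lim aₙ = 4/7 ≠ 0 → series DIVERGES

Diverges (lim aₙ = 4/7 ≠ 0)


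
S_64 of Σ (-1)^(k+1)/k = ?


S = 1 - 1/2 + 1/3 - 1/4 + 1/5 - 1/6 + 1/7 - 1/8 ± ...
= 0.6854
(Full series converges to +ln(2) ≈ +0.6931)

S_64 = 0.6854


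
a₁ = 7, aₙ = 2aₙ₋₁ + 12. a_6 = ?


Computing step by step:
a_1 = 7
a_2 = 26
a_3 = 64
a_4 = 140
a_5 = 292
a_6 = 596


a_6 = 596


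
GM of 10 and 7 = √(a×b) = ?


GM = √(10×7) = √70 = 8.3666

GM = 8.3666


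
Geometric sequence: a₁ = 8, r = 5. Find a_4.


aₙ = a₁·r^(n-1)
= 8×5^3
= 8×125
= 1000

a_4 = 1000


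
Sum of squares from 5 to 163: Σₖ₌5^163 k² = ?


Σₖ₌5^163 k² = Σₖ₌₁^163 k² − Σₖ₌₁^4 k²
= 163·164·327/6 − 4·5·9/6
= 1456894 − 30 = 1456864

Σk² = 1456864


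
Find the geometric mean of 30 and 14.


GM = √(30×14) = √420 = 20.4939

GM = 20.4939


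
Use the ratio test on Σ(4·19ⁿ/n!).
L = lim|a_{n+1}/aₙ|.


aₙ = 4·19^n/n!
a_{n+1}/aₙ = 19^(n+1)/(n+1)! × n!/19^n  (constant 4 cancels)
= 19/(n+1)
L = lim(n→∞) 19/(n+1) = 0
L < 1 → series CONVERGES

Converges (ratio test: L = 0 < 1)


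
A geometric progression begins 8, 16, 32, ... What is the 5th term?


aₙ = a₁·r^(n-1)
= 8×2^4
= 8×16
= 128

a_5 = 128


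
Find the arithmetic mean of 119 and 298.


AM = (119 + 298)/2 = 417/2 = 208.5

AM = 208.5


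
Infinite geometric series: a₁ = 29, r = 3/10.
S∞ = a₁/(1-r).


S∞ = a₁/(1-r) = 29/(1 - 3/10)
= 29/(7/10)
= 290/7

S∞ = 290/7


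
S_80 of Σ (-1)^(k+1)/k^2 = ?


S = 1 - 1/4 + 1/9 - 1/16 + 1/25 - 1/36 + 1/49 - 1/64 ± ...
= 0.8224
(Full series converges to +π²/12 ≈ +0.8225)

S_80 = 0.8224


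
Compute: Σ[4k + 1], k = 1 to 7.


Σ(4k+1) = 4·Σk + 1·n
= 4·28 + 1·7
= 112 + 7 = 119

Σ = 119


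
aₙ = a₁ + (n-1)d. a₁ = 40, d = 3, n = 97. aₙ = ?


aₙ = a₁ + (n-1)d
= 40 + (97-1)×3
= 40 + 288
= 328

a_97 = 328


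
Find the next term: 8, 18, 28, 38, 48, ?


Pattern: arithmetic (d=10)
Terms: 8, 18, 28, 38, 48
Next term = 58

Next term = 58


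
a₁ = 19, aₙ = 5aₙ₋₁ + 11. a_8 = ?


Computing step by step:
a_1 = 19
a_2 = 106
a_3 = 541
a_4 = 2716
a_5 = 13591
a_6 = 67966
a_7 = 339841
a_8 = 1699216


a_8 = 1699216


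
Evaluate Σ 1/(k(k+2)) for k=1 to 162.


1/(k(k+2)) = (1/2)·(1/k - 1/(k+2)) (partial fractions)
Telescoping: Σ = (1/2)·(1 + 1/2 - 1/163 - 1/164) = 39771/53464

Sum = 39771/53464


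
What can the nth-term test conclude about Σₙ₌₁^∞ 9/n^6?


lim(n→∞) 9/n^6 = 0
lim aₙ = 0 → nth-term test is INCONCLUSIVE
(Need other tests; this is actually a convergent p-series with p=6 > 1)

Inconclusive (lim aₙ = 0; need another test)


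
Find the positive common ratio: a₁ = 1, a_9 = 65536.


r^(n-1) = aₙ/a₁
r^8 = 65536/1 = 65536
r = 65536^(1/8)
= ±4; taking r > 0 gives r = 4

r = 4


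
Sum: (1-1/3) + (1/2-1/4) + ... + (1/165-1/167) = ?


Telescoping with gap 2: two head and two tail terms survive.
= (1 + 1/2) - (1/166 + 1/167)
= 3/2 - 1/166 - 1/167 = 20625/13861

Sum = 20625/13861


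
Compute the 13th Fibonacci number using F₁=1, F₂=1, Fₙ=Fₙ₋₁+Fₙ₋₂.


Fibonacci sequence: 1, 1, 2, 3, 5, 8, 13, 21, 34, 55, 89, ...
F(13) = 233

F(13) = 233


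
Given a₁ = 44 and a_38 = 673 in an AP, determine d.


d = (aₙ - a₁)/(n-1)
= (673 - 44)/(38-1)
= 629/37 = 17

d = 17


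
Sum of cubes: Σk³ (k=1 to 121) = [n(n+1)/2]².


n(n+1)/2 = 121×122/2 = 7381
Σk³ = 7381² = 54479161

Σk³ = 54479161


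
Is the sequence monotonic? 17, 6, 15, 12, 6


Differences: -11, 9, -3, -6
Difference at position 2 is +9 (> 0) but position 1 is -11 (< 0) — sequence both rises and falls
→ NOT monotonic

Not monotonic


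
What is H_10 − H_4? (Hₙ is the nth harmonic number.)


Σₖ₌5^10 1/k = 1/5 + 1/6 + 1/7 + 1/8 + 1/9 + 1/10
= 2131/2520
≈ 0.8456

Sum = 2131/2520 ≈ 0.8456


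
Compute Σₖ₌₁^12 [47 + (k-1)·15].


aₙ = 47 + (12-1)×15 = 212
Sₙ = n(a₁+aₙ)/2 = 12×(47+212)/2
= 12×259/2 = 1554

S_12 = 1554


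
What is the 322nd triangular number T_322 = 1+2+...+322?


n(n+1)/2 = 322×323/2 = 104006/2 = 52003

Σk = 52003


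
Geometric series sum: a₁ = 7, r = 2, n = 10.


Sₙ = 7×(2^10 - 1)/(2 - 1)
= 7×(1024 - 1)/1
= 7×1023/1
= 7161

S_10 = 7161


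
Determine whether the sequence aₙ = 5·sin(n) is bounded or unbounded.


For all n, -1 ≤ sin(n) ≤ 1, so -5 ≤ 5·sin(n) ≤ 5
Lower bound: -5, Upper bound: 5
The sequence IS bounded

Bounded (-5 ≤ aₙ ≤ 5)


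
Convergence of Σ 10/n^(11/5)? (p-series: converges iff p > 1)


p-series test: Σ c/n^p converges if p > 1, diverges if p ≤ 1 (constant c > 0 doesn't affect convergence).
p = 11/5
11/5 > 1 → CONVERGES

Converges (p = 11/5 > 1)


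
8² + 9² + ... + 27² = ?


Σₖ₌8^27 k² = Σₖ₌₁^27 k² − Σₖ₌₁^7 k²
= 27·28·55/6 − 7·8·15/6
= 6930 − 140 = 6790

Σk² = 6790


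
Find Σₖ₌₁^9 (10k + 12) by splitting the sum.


Σ(10k+12) = 10·Σk + 12·n
= 10·45 + 12·9
= 450 + 108 = 558

Σ = 558


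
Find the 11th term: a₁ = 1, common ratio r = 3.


aₙ = a₁·r^(n-1)
= 1×3^10
= 1×59049
= 59049

a_11 = 59049


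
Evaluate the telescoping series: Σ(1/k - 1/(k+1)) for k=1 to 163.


Telescoping: adjacent terms cancel.
= 1/1 - 1/164
= 1 - 1/164 = 163/164

Sum = 163/164


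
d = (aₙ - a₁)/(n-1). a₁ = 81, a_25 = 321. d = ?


d = (aₙ - a₁)/(n-1)
= (321 - 81)/(25-1)
= 240/24 = 10

d = 10


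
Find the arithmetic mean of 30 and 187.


AM = (30 + 187)/2 = 217/2 = 108.5

AM = 108.5


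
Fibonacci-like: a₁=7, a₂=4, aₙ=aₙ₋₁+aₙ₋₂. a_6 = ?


Computing iteratively: 7, 4, 11, 15, 26, 41
a_6 = 41

a_6 = 41


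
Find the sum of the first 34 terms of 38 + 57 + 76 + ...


aₙ = 38 + (34-1)×19 = 665
Sₙ = n(a₁+aₙ)/2 = 34×(38+665)/2
= 34×703/2 = 11951

S_34 = 11951


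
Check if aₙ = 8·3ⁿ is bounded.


aₙ = 8·3ⁿ → as n→∞, aₙ→∞ (since base 3 > 1)
No finite upper bound exists
The sequence is UNBOUNDED

Unbounded (aₙ → ∞ as n → ∞)


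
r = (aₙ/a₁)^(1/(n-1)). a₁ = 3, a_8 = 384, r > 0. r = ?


r^(n-1) = aₙ/a₁
r^7 = 384/3 = 128
r = 128^(1/7)
= 2

r = 2


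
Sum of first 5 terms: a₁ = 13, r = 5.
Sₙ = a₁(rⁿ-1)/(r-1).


Sₙ = 13×(5^5 - 1)/(5 - 1)
= 13×(3125 - 1)/4
= 13×3124/4
= 10153

S_5 = 10153


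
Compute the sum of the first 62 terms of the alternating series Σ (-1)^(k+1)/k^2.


S = 1 - 1/4 + 1/9 - 1/16 + 1/25 - 1/36 + 1/49 - 1/64 ± ...
= 0.8223
(Full series converges to +π²/12 ≈ +0.8225)

S_62 = 0.8223


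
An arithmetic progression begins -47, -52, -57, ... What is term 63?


aₙ = a₁ + (n-1)d
= -47 + (63-1)×-5
= -47 - 310
= -357

a_63 = -357


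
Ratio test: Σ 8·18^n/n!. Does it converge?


aₙ = 8·18^n/n!
a_{n+1}/aₙ = 18^(n+1)/(n+1)! × n!/18^n  (constant 8 cancels)
= 18/(n+1)
L = lim(n→∞) 18/(n+1) = 0
L < 1 → series CONVERGES

Converges (ratio test: L = 0 < 1)


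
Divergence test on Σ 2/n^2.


lim(n→∞) 2/n^2 = 0
lim aₙ = 0 → nth-term test is INCONCLUSIVE
(Need other tests; this is actually a convergent p-series with p=2 > 1)

Inconclusive (lim aₙ = 0; need another test)


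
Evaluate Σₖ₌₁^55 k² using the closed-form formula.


n = 55
n(n+1)(2n+1)/6 = 55×56×111/6
= 341880/6 = 56980

Σk² = 56980


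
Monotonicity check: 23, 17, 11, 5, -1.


Differences: -6, -6, -6, -6
All differences < 0 → strictly DECREASING

Monotonically decreasing


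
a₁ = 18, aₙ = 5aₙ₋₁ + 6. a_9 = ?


Computing step by step:
a_1 = 18
a_2 = 96
a_3 = 486
a_4 = 2436
a_5 = 12186
a_6 = 60936
a_7 = 304686
a_8 = 1523436
a_9 = 7617186


a_9 = 7617186


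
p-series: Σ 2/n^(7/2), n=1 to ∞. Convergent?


p-series test: Σ c/n^p converges if p > 1, diverges if p ≤ 1 (constant c > 0 doesn't affect convergence).
p = 7/2
7/2 > 1 → CONVERGES

Converges (p = 7/2 > 1)


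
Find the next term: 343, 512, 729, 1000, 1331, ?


Pattern: perfect cubes: n³
Terms: 343, 512, 729, 1000, 1331
Next term = 1728

Next term = 1728


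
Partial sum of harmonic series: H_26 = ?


H_26 = 1/1 + 1/2 + 1/3 + ... + 1/26
= 34395742267/8923714800
≈ 3.8544

H_26 = 34395742267/8923714800 ≈ 3.8544


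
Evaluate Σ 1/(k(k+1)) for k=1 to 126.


1/(k(k+1)) = 1/k - 1/(k+1) (partial fractions)
Telescoping: Σ = 1 - 1/127 = 126/127

Sum = 126/127


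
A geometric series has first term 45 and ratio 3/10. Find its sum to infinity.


S∞ = a₁/(1-r) = 45/(1 - 3/10)
= 45/(7/10)
= 450/7

S∞ = 450/7


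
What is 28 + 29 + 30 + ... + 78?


Σₖ₌28^78 k = Σₖ₌₁^78 k − Σₖ₌₁^27 k
= 78·79/2 − 27·28/2
= 3081 − 378 = 2703

Σk = 2703


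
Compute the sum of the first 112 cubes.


n(n+1)/2 = 112×113/2 = 6328
Σk³ = 6328² = 40043584

Σk³ = 40043584


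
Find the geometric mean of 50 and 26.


GM = √(50×26) = √1300 = 36.0555

GM = 36.0555


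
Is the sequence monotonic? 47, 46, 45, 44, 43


Differences: -1, -1, -1, -1
All differences < 0 → strictly DECREASING

Monotonically decreasing


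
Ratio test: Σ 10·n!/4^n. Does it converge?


aₙ = 10·n!/4^n
a_{n+1}/aₙ = (n+1)!/4^(n+1) × 4^n/n!  (constant 10 cancels)
= (n+1)/4
L = lim(n→∞) (n+1)/4 = ∞
L > 1 → series DIVERGES

Diverges (ratio test: L = ∞ > 1)


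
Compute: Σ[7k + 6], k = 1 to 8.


Σ(7k+6) = 7·Σk + 6·n
= 7·36 + 6·8
= 252 + 48 = 300

Σ = 300


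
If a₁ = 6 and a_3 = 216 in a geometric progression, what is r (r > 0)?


r^(n-1) = aₙ/a₁
r^2 = 216/6 = 36
r = 36^(1/2)
= ±6; taking r > 0 gives r = 6

r = 6


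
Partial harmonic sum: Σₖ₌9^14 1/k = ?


Σₖ₌9^14 1/k = 1/9 + 1/10 + 1/11 + 1/12 + 1/13 + 1/14
= 96163/180180
≈ 0.5337

Sum = 96163/180180 ≈ 0.5337


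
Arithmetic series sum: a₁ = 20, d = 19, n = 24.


aₙ = 20 + (24-1)×19 = 457
Sₙ = n(a₁+aₙ)/2 = 24×(20+457)/2
= 24×477/2 = 5724

S_24 = 5724


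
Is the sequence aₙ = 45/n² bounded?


a₁ = 45, a₂ = 45/4, a₃ = 45/9, ...
0 < aₙ ≤ 45 for all n ≥ 1
The sequence IS bounded

Bounded (0 < aₙ ≤ 45)


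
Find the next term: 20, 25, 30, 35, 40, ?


Pattern: arithmetic (d=5)
Terms: 20, 25, 30, 35, 40
Next term = 45

Next term = 45


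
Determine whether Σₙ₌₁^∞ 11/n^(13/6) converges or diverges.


p-series test: Σ c/n^p converges if p > 1, diverges if p ≤ 1 (constant c > 0 doesn't affect convergence).
p = 13/6
13/6 > 1 → CONVERGES

Converges (p = 13/6 > 1)


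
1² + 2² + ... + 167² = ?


n = 167
n(n+1)(2n+1)/6 = 167×168×335/6
= 9398760/6 = 1566460

Σk² = 1566460


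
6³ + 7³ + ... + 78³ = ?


Σₖ₌6^78 k³ = [78·79/2]² − [5·6/2]²
= 9492561 − 225 = 9492336

Σk³ = 9492336


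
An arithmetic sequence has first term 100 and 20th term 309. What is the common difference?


d = (aₙ - a₁)/(n-1)
= (309 - 100)/(20-1)
= 209/19 = 11

d = 11


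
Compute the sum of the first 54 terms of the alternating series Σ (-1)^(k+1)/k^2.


S = 1 - 1/4 + 1/9 - 1/16 + 1/25 - 1/36 + 1/49 - 1/64 ± ...
= 0.8223
(Full series converges to +π²/12 ≈ +0.8225)

S_54 = 0.8223


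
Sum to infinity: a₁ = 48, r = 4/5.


S∞ = a₁/(1-r) = 48/(1 - 4/5)
= 48/(1/5)
= 240

S∞ = 240


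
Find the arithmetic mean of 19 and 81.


AM = (19 + 81)/2 = 100/2 = 50

AM = 50


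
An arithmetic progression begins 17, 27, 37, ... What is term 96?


aₙ = a₁ + (n-1)d
= 17 + (96-1)×10
= 17 + 950
= 967

a_96 = 967


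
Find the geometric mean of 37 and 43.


GM = √(37×43) = √1591 = 39.8873

GM = 39.8873


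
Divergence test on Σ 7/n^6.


lim(n→∞) 7/n^6 = 0
lim aₙ = 0 → nth-term test is INCONCLUSIVE
(Need other tests; this is actually a convergent p-series with p=6 > 1)

Inconclusive (lim aₙ = 0; need another test)


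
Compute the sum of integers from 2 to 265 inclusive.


Σₖ₌2^265 k = Σₖ₌₁^265 k − Σₖ₌₁^1 k
= 265·266/2 − 1·2/2
= 35245 − 1 = 35244

Σk = 35244


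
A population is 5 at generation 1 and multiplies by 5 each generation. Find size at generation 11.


aₙ = a₁·r^(n-1)
= 5×5^10
= 5×9765625
= 48828125

a_11 = 48828125


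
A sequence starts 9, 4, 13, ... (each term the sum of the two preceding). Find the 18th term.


Computing iteratively: 9, 4, 13, 17, 30, 47, 77, 124, 201, 325, 526, 851, ...
a_18 = 15271

a_18 = 15271


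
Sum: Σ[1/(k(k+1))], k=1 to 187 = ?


1/(k(k+1)) = 1/k - 1/(k+1) (partial fractions)
Telescoping: Σ = 1 - 1/188 = 187/188

Sum = 187/188


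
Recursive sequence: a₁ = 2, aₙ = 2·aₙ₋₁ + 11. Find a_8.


Computing step by step:
a_1 = 2
a_2 = 15
a_3 = 41
a_4 = 93
a_5 = 197
a_6 = 405
a_7 = 821
a_8 = 1653


a_8 = 1653


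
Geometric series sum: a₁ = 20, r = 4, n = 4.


Sₙ = 20×(4^4 - 1)/(4 - 1)
= 20×(256 - 1)/3
= 20×255/3
= 1700

S_4 = 1700


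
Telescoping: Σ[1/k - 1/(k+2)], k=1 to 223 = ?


Telescoping with gap 2: two head and two tail terms survive.
= (1 + 1/2) - (1/224 + 1/225)
= 3/2 - 1/224 - 1/225 = 75151/50400

Sum = 75151/50400


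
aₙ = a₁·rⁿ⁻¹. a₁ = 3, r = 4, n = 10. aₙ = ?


aₙ = a₁·r^(n-1)
= 3×4^9
= 3×262144
= 786432

a_10 = 786432


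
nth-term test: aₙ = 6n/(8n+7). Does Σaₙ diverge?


lim(n→∞) 6n/(8n+7) = 6/8 = 3/4  (divide numerator and denominator by n)
lim aₙ = 3/4 ≠ 0 → series DIVERGES

Diverges (lim aₙ = 3/4 ≠ 0)


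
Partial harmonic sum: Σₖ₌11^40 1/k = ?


Σₖ₌11^40 1/k = 1/11 + 1/12 + 1/13 + ... + 1/40
= 93645267172279/69388720221600
≈ 1.3496

Sum = 93645267172279/69388720221600 ≈ 1.3496


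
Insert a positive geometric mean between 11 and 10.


GM = √(11×10) = √110 = 10.4881

GM = 10.4881


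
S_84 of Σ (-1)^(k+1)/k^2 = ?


S = 1 - 1/4 + 1/9 - 1/16 + 1/25 - 1/36 + 1/49 - 1/64 ± ...
= 0.8224
(Full series converges to +π²/12 ≈ +0.8225)

S_84 = 0.8224


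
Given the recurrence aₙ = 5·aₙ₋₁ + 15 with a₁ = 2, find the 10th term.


Computing step by step:
a_1 = 2
a_2 = 25
a_3 = 140
a_4 = 715
a_5 = 3590
a_6 = 17965
a_7 = 89840
a_8 = 449215
a_9 = 2246090
a_10 = 11230465


a_10 = 11230465


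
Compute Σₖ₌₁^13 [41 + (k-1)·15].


aₙ = 41 + (13-1)×15 = 221
Sₙ = n(a₁+aₙ)/2 = 13×(41+221)/2
= 13×262/2 = 1703

S_13 = 1703


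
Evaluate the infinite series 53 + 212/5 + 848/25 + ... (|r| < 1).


S∞ = a₁/(1-r) = 53/(1 - 4/5)
= 53/(1/5)
= 265

S∞ = 265


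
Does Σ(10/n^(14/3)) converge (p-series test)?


p-series test: Σ c/n^p converges if p > 1, diverges if p ≤ 1 (constant c > 0 doesn't affect convergence).
p = 14/3
14/3 > 1 → CONVERGES

Converges (p = 14/3 > 1)


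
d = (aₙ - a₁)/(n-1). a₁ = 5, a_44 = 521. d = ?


d = (aₙ - a₁)/(n-1)
= (521 - 5)/(44-1)
= 516/43 = 12

d = 12


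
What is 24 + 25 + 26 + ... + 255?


Σₖ₌24^255 k = Σₖ₌₁^255 k − Σₖ₌₁^23 k
= 255·256/2 − 23·24/2
= 32640 − 276 = 32364

Σk = 32364


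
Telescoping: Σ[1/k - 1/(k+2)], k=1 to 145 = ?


Telescoping with gap 2: two head and two tail terms survive.
= (1 + 1/2) - (1/146 + 1/147)
= 3/2 - 1/146 - 1/147 = 15950/10731

Sum = 15950/10731


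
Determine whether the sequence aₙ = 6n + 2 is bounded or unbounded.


aₙ = 6n + 2 → as n→∞, aₙ→∞
No finite upper bound exists
The sequence is UNBOUNDED

Unbounded (aₙ → ∞ as n → ∞)


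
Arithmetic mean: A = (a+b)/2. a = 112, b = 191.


AM = (112 + 191)/2 = 303/2 = 151.5

AM = 151.5


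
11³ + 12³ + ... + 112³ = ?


Σₖ₌11^112 k³ = [112·113/2]² − [10·11/2]²
= 40043584 − 3025 = 40040559

Σk³ = 40040559


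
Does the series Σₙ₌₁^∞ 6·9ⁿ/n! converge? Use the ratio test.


aₙ = 6·9^n/n!
a_{n+1}/aₙ = 9^(n+1)/(n+1)! × n!/9^n  (constant 6 cancels)
= 9/(n+1)
L = lim(n→∞) 9/(n+1) = 0
L < 1 → series CONVERGES

Converges (ratio test: L = 0 < 1)


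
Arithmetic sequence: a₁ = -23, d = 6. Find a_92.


aₙ = a₁ + (n-1)d
= -23 + (92-1)×6
= -23 + 546
= 523

a_92 = 523


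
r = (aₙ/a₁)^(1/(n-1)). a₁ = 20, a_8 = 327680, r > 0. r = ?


r^(n-1) = aₙ/a₁
r^7 = 327680/20 = 16384
r = 16384^(1/7)
= 4

r = 4


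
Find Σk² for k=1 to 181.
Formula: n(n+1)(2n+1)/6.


n = 181
n(n+1)(2n+1)/6 = 181×182×363/6
= 11957946/6 = 1992991

Σk² = 1992991


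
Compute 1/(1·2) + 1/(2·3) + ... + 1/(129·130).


1/(k(k+1)) = 1/k - 1/(k+1) (partial fractions)
Telescoping: Σ = 1 - 1/130 = 129/130

Sum = 129/130


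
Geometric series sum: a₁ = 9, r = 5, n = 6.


Sₙ = 9×(5^6 - 1)/(5 - 1)
= 9×(15625 - 1)/4
= 9×15624/4
= 35154

S_6 = 35154


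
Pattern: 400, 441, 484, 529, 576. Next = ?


Pattern: perfect squares: n²
Terms: 400, 441, 484, 529, 576
Next term = 625

Next term = 625


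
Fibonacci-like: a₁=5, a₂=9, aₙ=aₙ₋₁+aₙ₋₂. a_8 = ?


Computing iteratively: 5, 9, 14, 23, 37, 60, 97, 157
a_8 = 157

a_8 = 157


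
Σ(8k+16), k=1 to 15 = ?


Σ(8k+16) = 8·Σk + 16·n
= 8·120 + 16·15
= 960 + 240 = 1200

Σ = 1200


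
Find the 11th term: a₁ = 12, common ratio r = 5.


aₙ = a₁·r^(n-1)
= 12×5^10
= 12×9765625
= 117187500

a_11 = 117187500


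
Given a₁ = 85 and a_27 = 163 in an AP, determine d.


d = (aₙ - a₁)/(n-1)
= (163 - 85)/(27-1)
= 78/26 = 3

d = 3


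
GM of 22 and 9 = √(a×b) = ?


GM = √(22×9) = √198 = 14.0712

GM = 14.0712


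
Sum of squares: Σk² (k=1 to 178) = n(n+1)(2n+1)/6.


n = 178
n(n+1)(2n+1)/6 = 178×179×357/6
= 11374734/6 = 1895789

Σk² = 1895789


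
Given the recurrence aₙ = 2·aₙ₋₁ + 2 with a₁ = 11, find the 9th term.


Computing step by step:
a_1 = 11
a_2 = 24
a_3 = 50
a_4 = 102
a_5 = 206
a_6 = 414
a_7 = 830
a_8 = 1662
a_9 = 3326


a_9 = 3326


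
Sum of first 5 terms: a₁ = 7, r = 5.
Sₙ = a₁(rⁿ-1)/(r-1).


Sₙ = 7×(5^5 - 1)/(5 - 1)
= 7×(3125 - 1)/4
= 7×3124/4
= 5467

S_5 = 5467


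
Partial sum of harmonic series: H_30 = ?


H_30 = 1/1 + 1/2 + 1/3 + ... + 1/30
= 9304682830147/2329089562800
≈ 3.995

H_30 = 9304682830147/2329089562800 ≈ 3.995


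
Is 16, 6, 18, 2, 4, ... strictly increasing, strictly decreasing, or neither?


Differences: -10, 12, -16, 2
Difference at position 2 is +12 (> 0) but position 1 is -10 (< 0) — sequence both rises and falls
→ NOT monotonic

Not monotonic


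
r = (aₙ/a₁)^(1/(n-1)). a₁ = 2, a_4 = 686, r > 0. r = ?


r^(n-1) = aₙ/a₁
r^3 = 686/2 = 343
r = 343^(1/3)
= 7

r = 7


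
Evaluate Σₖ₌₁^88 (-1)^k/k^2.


S = -1 + 1/4 - 1/9 + 1/16 - 1/25 + 1/36 - 1/49 + 1/64 ± ...
= -0.8224
(Full series converges to -π²/12 ≈ -0.8225)

S_88 = -0.8224


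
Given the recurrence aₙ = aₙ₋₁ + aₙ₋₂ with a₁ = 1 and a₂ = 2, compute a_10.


Computing iteratively: 1, 2, 3, 5, 8, 13, 21, 34, 55, 89
a_10 = 89

a_10 = 89


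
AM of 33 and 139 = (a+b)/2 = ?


AM = (33 + 139)/2 = 172/2 = 86

AM = 86


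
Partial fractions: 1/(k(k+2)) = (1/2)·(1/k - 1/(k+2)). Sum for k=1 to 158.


1/(k(k+2)) = (1/2)·(1/k - 1/(k+2)) (partial fractions)
Telescoping: Σ = (1/2)·(1 + 1/2 - 1/159 - 1/160) = 37841/50880

Sum = 37841/50880


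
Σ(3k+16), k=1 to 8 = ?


Σ(3k+16) = 3·Σk + 16·n
= 3·36 + 16·8
= 108 + 128 = 236

Σ = 236


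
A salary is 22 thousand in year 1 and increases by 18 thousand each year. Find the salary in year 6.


aₙ = a₁ + (n-1)d
= 22 + (6-1)×18
= 22 + 90
= 112

a_6 = 112


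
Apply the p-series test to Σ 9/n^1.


p-series test: Σ c/n^p converges if p > 1, diverges if p ≤ 1 (constant c > 0 doesn't affect convergence).
p = 1
1 ≤ 1 → DIVERGES

Diverges (p = 1 ≤ 1)


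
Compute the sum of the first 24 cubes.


n(n+1)/2 = 24×25/2 = 300
Σk³ = 300² = 90000

Σk³ = 90000


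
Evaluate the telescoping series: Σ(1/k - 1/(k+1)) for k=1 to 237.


Telescoping: adjacent terms cancel.
= 1/1 - 1/238
= 1 - 1/238 = 237/238

Sum = 237/238


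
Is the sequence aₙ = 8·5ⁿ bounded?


aₙ = 8·5ⁿ → as n→∞, aₙ→∞ (since base 5 > 1)
No finite upper bound exists
The sequence is UNBOUNDED

Unbounded (aₙ → ∞ as n → ∞)


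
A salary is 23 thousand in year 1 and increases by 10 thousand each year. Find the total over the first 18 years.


aₙ = 23 + (18-1)×10 = 193
Sₙ = n(a₁+aₙ)/2 = 18×(23+193)/2
= 18×216/2 = 1944

S_18 = 1944


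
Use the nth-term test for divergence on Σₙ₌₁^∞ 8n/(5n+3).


lim(n→∞) 8n/(5n+3) = 8/5 = 8/5  (divide numerator and denominator by n)
lim aₙ = 8/5 ≠ 0 → series DIVERGES

Diverges (lim aₙ = 8/5 ≠ 0)


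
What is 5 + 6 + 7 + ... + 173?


Σₖ₌5^173 k = Σₖ₌₁^173 k − Σₖ₌₁^4 k
= 173·174/2 − 4·5/2
= 15051 − 10 = 15041

Σk = 15041


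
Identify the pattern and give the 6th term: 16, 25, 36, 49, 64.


Pattern: perfect squares: n²
Terms: 16, 25, 36, 49, 64
Next term = 81

Next term = 81


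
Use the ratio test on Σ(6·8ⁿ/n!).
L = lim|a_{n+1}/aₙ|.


aₙ = 6·8^n/n!
a_{n+1}/aₙ = 8^(n+1)/(n+1)! × n!/8^n  (constant 6 cancels)
= 8/(n+1)
L = lim(n→∞) 8/(n+1) = 0
L < 1 → series CONVERGES

Converges (ratio test: L = 0 < 1)


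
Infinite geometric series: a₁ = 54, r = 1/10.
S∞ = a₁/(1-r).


S∞ = a₁/(1-r) = 54/(1 - 1/10)
= 54/(9/10)
= 60

S∞ = 60


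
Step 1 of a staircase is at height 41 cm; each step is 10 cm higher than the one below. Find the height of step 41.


aₙ = a₁ + (n-1)d
= 41 + (41-1)×10
= 41 + 400
= 441

a_41 = 441


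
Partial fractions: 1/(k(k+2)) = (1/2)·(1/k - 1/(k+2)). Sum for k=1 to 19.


1/(k(k+2)) = (1/2)·(1/k - 1/(k+2)) (partial fractions)
Telescoping: Σ = (1/2)·(1 + 1/2 - 1/20 - 1/21) = 589/840

Sum = 589/840
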